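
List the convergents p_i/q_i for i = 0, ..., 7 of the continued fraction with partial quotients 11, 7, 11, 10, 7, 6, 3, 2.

Using the convergent recurrence p_i = a_i*p_{i-1} + p_{i-2}, q_i = a_i*q_{i-1} + q_{i-2} with p_{-2}=0, p_{-1}=1, q_{-2}=1, q_{-1}=0:
  i=0: a_0=11, p_0 = 11*1 + 0 = 11, q_0 = 11*0 + 1 = 1.
  i=1: a_1=7, p_1 = 7*11 + 1 = 78, q_1 = 7*1 + 0 = 7.
  i=2: a_2=11, p_2 = 11*78 + 11 = 869, q_2 = 11*7 + 1 = 78.
  i=3: a_3=10, p_3 = 10*869 + 78 = 8768, q_3 = 10*78 + 7 = 787.
  i=4: a_4=7, p_4 = 7*8768 + 869 = 62245, q_4 = 7*787 + 78 = 5587.
  i=5: a_5=6, p_5 = 6*62245 + 8768 = 382238, q_5 = 6*5587 + 787 = 34309.
  i=6: a_6=3, p_6 = 3*382238 + 62245 = 1208959, q_6 = 3*34309 + 5587 = 108514.
  i=7: a_7=2, p_7 = 2*1208959 + 382238 = 2800156, q_7 = 2*108514 + 34309 = 251337.

11/1, 78/7, 869/78, 8768/787, 62245/5587, 382238/34309, 1208959/108514, 2800156/251337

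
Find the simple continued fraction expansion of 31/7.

Run the Euclidean algorithm on 31 and 7; the successive quotients are the partial quotients a_0, a_1, ... (each step inverts the fractional part left over by the previous one):
  31 = 4*7 + 3, so a_0 = 4.
  7 = 2*3 + 1, so a_1 = 2.
  3 = 3*1 + 0, so a_2 = 3.
The remainder reaches 0 after 3 divisions, so the expansion has 3 partial quotients, read off in order.

[4; 2, 3]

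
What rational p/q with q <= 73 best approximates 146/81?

128/71

Expand x = 146/81 as a continued fraction with the Euclidean algorithm:
  146 = 1*81 + 65, so a_0 = 1.
  81 = 1*65 + 16, so a_1 = 1.
  65 = 4*16 + 1, so a_2 = 4.
  16 = 16*1 + 0, so a_3 = 16.
so x = [1; 1, 4, 16].
Convergents (p_i = a_i*p_{i-1} + p_{i-2}, q_i = a_i*q_{i-1} + q_{i-2} with p_{-2}=0, p_{-1}=1, q_{-2}=1, q_{-1}=0), until the denominator exceeds 73:
  i=0: a_0=1, p_0 = 1*1 + 0 = 1, q_0 = 1*0 + 1 = 1.
  i=1: a_1=1, p_1 = 1*1 + 1 = 2, q_1 = 1*1 + 0 = 1.
  i=2: a_2=4, p_2 = 4*2 + 1 = 9, q_2 = 4*1 + 1 = 5.
  i=3: a_3=16, p_3 = 16*9 + 2 = 146, q_3 = 16*5 + 1 = 81.
q_3 = 81 > 73, so the last convergent with denominator <= 73 is p_2/q_2 = 9/5.
The closest fraction with denominator <= 73 is either p_2/q_2 or the intermediate fraction (k*p_2 + p_1)/(k*q_2 + q_1) with the largest k >= 1 whose denominator stays <= 73; these approach x as k grows, and every other convergent or intermediate fraction in range is farther away.
Largest k: floor((73 - q_1)/q_2) = floor((73 - 1)/5) = 14.
That gives (14*9 + 2)/(14*5 + 1) = 128/71.
Compare the errors: |x - 9/5| = |146*5 - 9*81|/(81*5) = 1/405, and |x - 128/71| = |146*71 - 128*81|/(81*71) = 2/5751.
Cross-multiplying, 2*405 = 810 < 5751 = 1*5751, so 2/5751 is smaller: the intermediate fraction 128/71 is closer to x than 9/5.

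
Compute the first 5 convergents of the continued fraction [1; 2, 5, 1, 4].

1/1, 3/2, 16/11, 19/13, 92/63

Using the convergent recurrence p_i = a_i*p_{i-1} + p_{i-2}, q_i = a_i*q_{i-1} + q_{i-2} with p_{-2}=0, p_{-1}=1, q_{-2}=1, q_{-1}=0:
  i=0: a_0=1, p_0 = 1*1 + 0 = 1, q_0 = 1*0 + 1 = 1.
  i=1: a_1=2, p_1 = 2*1 + 1 = 3, q_1 = 2*1 + 0 = 2.
  i=2: a_2=5, p_2 = 5*3 + 1 = 16, q_2 = 5*2 + 1 = 11.
  i=3: a_3=1, p_3 = 1*16 + 3 = 19, q_3 = 1*11 + 2 = 13.
  i=4: a_4=4, p_4 = 4*19 + 16 = 92, q_4 = 4*13 + 11 = 63.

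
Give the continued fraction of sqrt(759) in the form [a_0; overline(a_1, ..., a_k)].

Write x_i = (sqrt(759) + m_i)/d_i with (m_0, d_0) = (0, 1). a_0 = floor(sqrt(759)) = 27, since 27^2 = 729 <= 759 < 784 = 28^2.
Iterate m_{i+1} = d_i*a_i - m_i, d_{i+1} = (759 - m_{i+1}^2)/d_i, a_{i+1} = floor((a_0 + m_{i+1})/d_{i+1}):
  m_1 = 1*27 - 0 = 27, d_1 = (759 - 27^2)/1 = 30/1 = 30, a_1 = floor((27 + 27)/30) = 1.
  m_2 = 30*1 - 27 = 3, d_2 = (759 - 3^2)/30 = 750/30 = 25, a_2 = floor((27 + 3)/25) = 1.
  m_3 = 25*1 - 3 = 22, d_3 = (759 - 22^2)/25 = 275/25 = 11, a_3 = floor((27 + 22)/11) = 4.
  m_4 = 11*4 - 22 = 22, d_4 = (759 - 22^2)/11 = 275/11 = 25, a_4 = floor((27 + 22)/25) = 1.
  m_5 = 25*1 - 22 = 3, d_5 = (759 - 3^2)/25 = 750/25 = 30, a_5 = floor((27 + 3)/30) = 1.
  m_6 = 30*1 - 3 = 27, d_6 = (759 - 27^2)/30 = 30/30 = 1, a_6 = floor((27 + 27)/1) = 54.
  m_7 = 1*54 - 27 = 27, d_7 = (759 - 27^2)/1 = 30/1 = 30: (m_7, d_7) = (m_1, d_1) = (27, 30), so from here the quotients repeat a_1, ..., a_6; the period length is 6.
Hence the expansion of sqrt(759) is a_0 = 27 followed by the repeating block 1, 1, 4, 1, 1, 54 (period 6).

[27; overline(1, 1, 4, 1, 1, 54)]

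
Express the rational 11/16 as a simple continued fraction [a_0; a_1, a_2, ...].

Run the Euclidean algorithm on 11 and 16; the successive quotients are the partial quotients a_0, a_1, ... (each step inverts the fractional part left over by the previous one):
  11 = 0*16 + 11, so a_0 = 0.
  16 = 1*11 + 5, so a_1 = 1.
  11 = 2*5 + 1, so a_2 = 2.
  5 = 5*1 + 0, so a_3 = 5.
The remainder reaches 0 after 4 divisions, so the expansion has 4 partial quotients, read off in order.

[0; 1, 2, 5]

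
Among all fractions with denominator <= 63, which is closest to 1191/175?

Expand x = 1191/175 as a continued fraction with the Euclidean algorithm:
  1191 = 6*175 + 141, so a_0 = 6.
  175 = 1*141 + 34, so a_1 = 1.
  141 = 4*34 + 5, so a_2 = 4.
  34 = 6*5 + 4, so a_3 = 6.
  5 = 1*4 + 1, so a_4 = 1.
  4 = 4*1 + 0, so a_5 = 4.
so x = [6; 1, 4, 6, 1, 4].
Convergents (p_i = a_i*p_{i-1} + p_{i-2}, q_i = a_i*q_{i-1} + q_{i-2} with p_{-2}=0, p_{-1}=1, q_{-2}=1, q_{-1}=0), until the denominator exceeds 63:
  i=0: a_0=6, p_0 = 6*1 + 0 = 6, q_0 = 6*0 + 1 = 1.
  i=1: a_1=1, p_1 = 1*6 + 1 = 7, q_1 = 1*1 + 0 = 1.
  i=2: a_2=4, p_2 = 4*7 + 6 = 34, q_2 = 4*1 + 1 = 5.
  i=3: a_3=6, p_3 = 6*34 + 7 = 211, q_3 = 6*5 + 1 = 31.
  i=4: a_4=1, p_4 = 1*211 + 34 = 245, q_4 = 1*31 + 5 = 36.
  i=5: a_5=4, p_5 = 4*245 + 211 = 1191, q_5 = 4*36 + 31 = 175.
q_5 = 175 > 63, so the last convergent with denominator <= 63 is p_4/q_4 = 245/36.
The closest fraction with denominator <= 63 is either p_4/q_4 or the intermediate fraction (k*p_4 + p_3)/(k*q_4 + q_3) with the largest k >= 1 whose denominator stays <= 63; these approach x as k grows, and every other convergent or intermediate fraction in range is farther away.
Largest k: floor((63 - q_3)/q_4) = floor((63 - 31)/36) = 0.
Since k = 0, no intermediate fraction beyond p_4/q_4 has denominator <= 63, so the convergent 245/36 is the closest (its error is |1191*36 - 245*175|/(175*36) = 1/6300).

245/36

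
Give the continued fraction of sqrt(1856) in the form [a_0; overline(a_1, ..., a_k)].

Write x_i = (sqrt(1856) + m_i)/d_i with (m_0, d_0) = (0, 1). a_0 = floor(sqrt(1856)) = 43, since 43^2 = 1849 <= 1856 < 1936 = 44^2.
Iterate m_{i+1} = d_i*a_i - m_i, d_{i+1} = (1856 - m_{i+1}^2)/d_i, a_{i+1} = floor((a_0 + m_{i+1})/d_{i+1}):
  m_1 = 1*43 - 0 = 43, d_1 = (1856 - 43^2)/1 = 7/1 = 7, a_1 = floor((43 + 43)/7) = 12.
  m_2 = 7*12 - 43 = 41, d_2 = (1856 - 41^2)/7 = 175/7 = 25, a_2 = floor((43 + 41)/25) = 3.
  m_3 = 25*3 - 41 = 34, d_3 = (1856 - 34^2)/25 = 700/25 = 28, a_3 = floor((43 + 34)/28) = 2.
  m_4 = 28*2 - 34 = 22, d_4 = (1856 - 22^2)/28 = 1372/28 = 49, a_4 = floor((43 + 22)/49) = 1.
  m_5 = 49*1 - 22 = 27, d_5 = (1856 - 27^2)/49 = 1127/49 = 23, a_5 = floor((43 + 27)/23) = 3.
  m_6 = 23*3 - 27 = 42, d_6 = (1856 - 42^2)/23 = 92/23 = 4, a_6 = floor((43 + 42)/4) = 21.
  m_7 = 4*21 - 42 = 42, d_7 = (1856 - 42^2)/4 = 92/4 = 23, a_7 = floor((43 + 42)/23) = 3.
  m_8 = 23*3 - 42 = 27, d_8 = (1856 - 27^2)/23 = 1127/23 = 49, a_8 = floor((43 + 27)/49) = 1.
  m_9 = 49*1 - 27 = 22, d_9 = (1856 - 22^2)/49 = 1372/49 = 28, a_9 = floor((43 + 22)/28) = 2.
  m_10 = 28*2 - 22 = 34, d_10 = (1856 - 34^2)/28 = 700/28 = 25, a_10 = floor((43 + 34)/25) = 3.
  m_11 = 25*3 - 34 = 41, d_11 = (1856 - 41^2)/25 = 175/25 = 7, a_11 = floor((43 + 41)/7) = 12.
  m_12 = 7*12 - 41 = 43, d_12 = (1856 - 43^2)/7 = 7/7 = 1, a_12 = floor((43 + 43)/1) = 86.
  m_13 = 1*86 - 43 = 43, d_13 = (1856 - 43^2)/1 = 7/1 = 7: (m_13, d_13) = (m_1, d_1) = (43, 7), so from here the quotients repeat a_1, ..., a_12; the period length is 12.
Hence the expansion of sqrt(1856) is a_0 = 43 followed by the repeating block 12, 3, 2, 1, 3, 21, 3, 1, 2, 3, 12, 86 (period 12).

[43; overline(12, 3, 2, 1, 3, 21, 3, 1, 2, 3, 12, 86)]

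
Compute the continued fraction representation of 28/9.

Run the Euclidean algorithm on 28 and 9; the successive quotients are the partial quotients a_0, a_1, ... (each step inverts the fractional part left over by the previous one):
  28 = 3*9 + 1, so a_0 = 3.
  9 = 9*1 + 0, so a_1 = 9.
The remainder reaches 0 after 2 divisions, so the expansion has 2 partial quotients, read off in order.

[3; 9]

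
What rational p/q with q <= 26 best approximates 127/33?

77/20

Expand x = 127/33 as a continued fraction with the Euclidean algorithm:
  127 = 3*33 + 28, so a_0 = 3.
  33 = 1*28 + 5, so a_1 = 1.
  28 = 5*5 + 3, so a_2 = 5.
  5 = 1*3 + 2, so a_3 = 1.
  3 = 1*2 + 1, so a_4 = 1.
  2 = 2*1 + 0, so a_5 = 2.
so x = [3; 1, 5, 1, 1, 2].
Convergents (p_i = a_i*p_{i-1} + p_{i-2}, q_i = a_i*q_{i-1} + q_{i-2} with p_{-2}=0, p_{-1}=1, q_{-2}=1, q_{-1}=0), until the denominator exceeds 26:
  i=0: a_0=3, p_0 = 3*1 + 0 = 3, q_0 = 3*0 + 1 = 1.
  i=1: a_1=1, p_1 = 1*3 + 1 = 4, q_1 = 1*1 + 0 = 1.
  i=2: a_2=5, p_2 = 5*4 + 3 = 23, q_2 = 5*1 + 1 = 6.
  i=3: a_3=1, p_3 = 1*23 + 4 = 27, q_3 = 1*6 + 1 = 7.
  i=4: a_4=1, p_4 = 1*27 + 23 = 50, q_4 = 1*7 + 6 = 13.
  i=5: a_5=2, p_5 = 2*50 + 27 = 127, q_5 = 2*13 + 7 = 33.
q_5 = 33 > 26, so the last convergent with denominator <= 26 is p_4/q_4 = 50/13.
The closest fraction with denominator <= 26 is either p_4/q_4 or the intermediate fraction (k*p_4 + p_3)/(k*q_4 + q_3) with the largest k >= 1 whose denominator stays <= 26; these approach x as k grows, and every other convergent or intermediate fraction in range is farther away.
Largest k: floor((26 - q_3)/q_4) = floor((26 - 7)/13) = 1.
That gives (1*50 + 27)/(1*13 + 7) = 77/20.
Compare the errors: |x - 50/13| = |127*13 - 50*33|/(33*13) = 1/429, and |x - 77/20| = |127*20 - 77*33|/(33*20) = 1/660.
Cross-multiplying, 1*429 = 429 < 660 = 1*660, so 1/660 is smaller: the intermediate fraction 77/20 is closer to x than 50/13.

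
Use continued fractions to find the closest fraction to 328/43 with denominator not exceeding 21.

Expand x = 328/43 as a continued fraction with the Euclidean algorithm:
  328 = 7*43 + 27, so a_0 = 7.
  43 = 1*27 + 16, so a_1 = 1.
  27 = 1*16 + 11, so a_2 = 1.
  16 = 1*11 + 5, so a_3 = 1.
  11 = 2*5 + 1, so a_4 = 2.
  5 = 5*1 + 0, so a_5 = 5.
so x = [7; 1, 1, 1, 2, 5].
Convergents (p_i = a_i*p_{i-1} + p_{i-2}, q_i = a_i*q_{i-1} + q_{i-2} with p_{-2}=0, p_{-1}=1, q_{-2}=1, q_{-1}=0), until the denominator exceeds 21:
  i=0: a_0=7, p_0 = 7*1 + 0 = 7, q_0 = 7*0 + 1 = 1.
  i=1: a_1=1, p_1 = 1*7 + 1 = 8, q_1 = 1*1 + 0 = 1.
  i=2: a_2=1, p_2 = 1*8 + 7 = 15, q_2 = 1*1 + 1 = 2.
  i=3: a_3=1, p_3 = 1*15 + 8 = 23, q_3 = 1*2 + 1 = 3.
  i=4: a_4=2, p_4 = 2*23 + 15 = 61, q_4 = 2*3 + 2 = 8.
  i=5: a_5=5, p_5 = 5*61 + 23 = 328, q_5 = 5*8 + 3 = 43.
q_5 = 43 > 21, so the last convergent with denominator <= 21 is p_4/q_4 = 61/8.
The closest fraction with denominator <= 21 is either p_4/q_4 or the intermediate fraction (k*p_4 + p_3)/(k*q_4 + q_3) with the largest k >= 1 whose denominator stays <= 21; these approach x as k grows, and every other convergent or intermediate fraction in range is farther away.
Largest k: floor((21 - q_3)/q_4) = floor((21 - 3)/8) = 2.
That gives (2*61 + 23)/(2*8 + 3) = 145/19.
Compare the errors: |x - 61/8| = |328*8 - 61*43|/(43*8) = 1/344, and |x - 145/19| = |328*19 - 145*43|/(43*19) = 3/817.
Cross-multiplying, 1*817 = 817 < 1032 = 3*344, so 1/344 is smaller: the convergent 61/8 is closer to x than 145/19.

61/8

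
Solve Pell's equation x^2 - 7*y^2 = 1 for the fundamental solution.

(x, y) = (8, 3)

First expand sqrt(7) as a continued fraction. With x_i = (sqrt(7) + m_i)/d_i and (m_0, d_0) = (0, 1): a_0 = floor(sqrt(7)) = 2, since 2^2 = 4 <= 7 < 9 = 3^2.
Iterate m_{i+1} = d_i*a_i - m_i, d_{i+1} = (7 - m_{i+1}^2)/d_i, a_{i+1} = floor((a_0 + m_{i+1})/d_{i+1}):
  m_1 = 1*2 - 0 = 2, d_1 = (7 - 2^2)/1 = 3/1 = 3, a_1 = floor((2 + 2)/3) = 1.
  m_2 = 3*1 - 2 = 1, d_2 = (7 - 1^2)/3 = 6/3 = 2, a_2 = floor((2 + 1)/2) = 1.
  m_3 = 2*1 - 1 = 1, d_3 = (7 - 1^2)/2 = 6/2 = 3, a_3 = floor((2 + 1)/3) = 1.
  m_4 = 3*1 - 1 = 2, d_4 = (7 - 2^2)/3 = 3/3 = 1, a_4 = floor((2 + 2)/1) = 4.
  m_5 = 1*4 - 2 = 2, d_5 = (7 - 2^2)/1 = 3/1 = 3: (m_5, d_5) = (m_1, d_1) = (2, 3), so from here the quotients repeat a_1, ..., a_4; the period length is 4.
So sqrt(7) = [2; (1, 1, 1, 4)] with period length k = 4.
k is even, so the fundamental solution of x^2 - 7y^2 = 1 is (p_{k-1}, q_{k-1}) = (p_3, q_3); compute convergents through index 3.
Convergents (p_i = a_i*p_{i-1} + p_{i-2}, q_i = a_i*q_{i-1} + q_{i-2} with p_{-2}=0, p_{-1}=1, q_{-2}=1, q_{-1}=0):
  i=0: a_0=2, p_0 = 2*1 + 0 = 2, q_0 = 2*0 + 1 = 1.
  i=1: a_1=1, p_1 = 1*2 + 1 = 3, q_1 = 1*1 + 0 = 1.
  i=2: a_2=1, p_2 = 1*3 + 2 = 5, q_2 = 1*1 + 1 = 2.
  i=3: a_3=1, p_3 = 1*5 + 3 = 8, q_3 = 1*2 + 1 = 3.
Check: 8^2 - 7*3^2 = 64 - 63 = 1, so (x, y) = (8, 3) solves the equation, and by the theorem it is the least positive solution.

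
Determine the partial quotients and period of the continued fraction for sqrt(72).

[8; (2, 16)]

Write x_i = (sqrt(72) + m_i)/d_i with (m_0, d_0) = (0, 1). a_0 = floor(sqrt(72)) = 8, since 8^2 = 64 <= 72 < 81 = 9^2.
Iterate m_{i+1} = d_i*a_i - m_i, d_{i+1} = (72 - m_{i+1}^2)/d_i, a_{i+1} = floor((a_0 + m_{i+1})/d_{i+1}):
  m_1 = 1*8 - 0 = 8, d_1 = (72 - 8^2)/1 = 8/1 = 8, a_1 = floor((8 + 8)/8) = 2.
  m_2 = 8*2 - 8 = 8, d_2 = (72 - 8^2)/8 = 8/8 = 1, a_2 = floor((8 + 8)/1) = 16.
  m_3 = 1*16 - 8 = 8, d_3 = (72 - 8^2)/1 = 8/1 = 8: (m_3, d_3) = (m_1, d_1) = (8, 8), so from here the quotients repeat a_1, a_2; the period length is 2.
Hence the expansion of sqrt(72) is a_0 = 8 followed by the repeating block 2, 16 (period 2).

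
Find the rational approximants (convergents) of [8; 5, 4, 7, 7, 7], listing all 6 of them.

8/1, 41/5, 172/21, 1245/152, 8887/1085, 63454/7747

Using the convergent recurrence p_i = a_i*p_{i-1} + p_{i-2}, q_i = a_i*q_{i-1} + q_{i-2} with p_{-2}=0, p_{-1}=1, q_{-2}=1, q_{-1}=0:
  i=0: a_0=8, p_0 = 8*1 + 0 = 8, q_0 = 8*0 + 1 = 1.
  i=1: a_1=5, p_1 = 5*8 + 1 = 41, q_1 = 5*1 + 0 = 5.
  i=2: a_2=4, p_2 = 4*41 + 8 = 172, q_2 = 4*5 + 1 = 21.
  i=3: a_3=7, p_3 = 7*172 + 41 = 1245, q_3 = 7*21 + 5 = 152.
  i=4: a_4=7, p_4 = 7*1245 + 172 = 8887, q_4 = 7*152 + 21 = 1085.
  i=5: a_5=7, p_5 = 7*8887 + 1245 = 63454, q_5 = 7*1085 + 152 = 7747.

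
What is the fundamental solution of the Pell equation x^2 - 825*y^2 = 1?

(x, y) = (48599, 1692)

First expand sqrt(825) as a continued fraction. With x_i = (sqrt(825) + m_i)/d_i and (m_0, d_0) = (0, 1): a_0 = floor(sqrt(825)) = 28, since 28^2 = 784 <= 825 < 841 = 29^2.
Iterate m_{i+1} = d_i*a_i - m_i, d_{i+1} = (825 - m_{i+1}^2)/d_i, a_{i+1} = floor((a_0 + m_{i+1})/d_{i+1}):
  m_1 = 1*28 - 0 = 28, d_1 = (825 - 28^2)/1 = 41/1 = 41, a_1 = floor((28 + 28)/41) = 1.
  m_2 = 41*1 - 28 = 13, d_2 = (825 - 13^2)/41 = 656/41 = 16, a_2 = floor((28 + 13)/16) = 2.
  m_3 = 16*2 - 13 = 19, d_3 = (825 - 19^2)/16 = 464/16 = 29, a_3 = floor((28 + 19)/29) = 1.
  m_4 = 29*1 - 19 = 10, d_4 = (825 - 10^2)/29 = 725/29 = 25, a_4 = floor((28 + 10)/25) = 1.
  m_5 = 25*1 - 10 = 15, d_5 = (825 - 15^2)/25 = 600/25 = 24, a_5 = floor((28 + 15)/24) = 1.
  m_6 = 24*1 - 15 = 9, d_6 = (825 - 9^2)/24 = 744/24 = 31, a_6 = floor((28 + 9)/31) = 1.
  m_7 = 31*1 - 9 = 22, d_7 = (825 - 22^2)/31 = 341/31 = 11, a_7 = floor((28 + 22)/11) = 4.
  m_8 = 11*4 - 22 = 22, d_8 = (825 - 22^2)/11 = 341/11 = 31, a_8 = floor((28 + 22)/31) = 1.
  m_9 = 31*1 - 22 = 9, d_9 = (825 - 9^2)/31 = 744/31 = 24, a_9 = floor((28 + 9)/24) = 1.
  m_10 = 24*1 - 9 = 15, d_10 = (825 - 15^2)/24 = 600/24 = 25, a_10 = floor((28 + 15)/25) = 1.
  m_11 = 25*1 - 15 = 10, d_11 = (825 - 10^2)/25 = 725/25 = 29, a_11 = floor((28 + 10)/29) = 1.
  m_12 = 29*1 - 10 = 19, d_12 = (825 - 19^2)/29 = 464/29 = 16, a_12 = floor((28 + 19)/16) = 2.
  m_13 = 16*2 - 19 = 13, d_13 = (825 - 13^2)/16 = 656/16 = 41, a_13 = floor((28 + 13)/41) = 1.
  m_14 = 41*1 - 13 = 28, d_14 = (825 - 28^2)/41 = 41/41 = 1, a_14 = floor((28 + 28)/1) = 56.
  m_15 = 1*56 - 28 = 28, d_15 = (825 - 28^2)/1 = 41/1 = 41: (m_15, d_15) = (m_1, d_1) = (28, 41), so from here the quotients repeat a_1, ..., a_14; the period length is 14.
So sqrt(825) = [28; (1, 2, 1, 1, 1, 1, 4, 1, 1, 1, 1, 2, 1, 56)] with period length k = 14.
k is even, so the fundamental solution of x^2 - 825y^2 = 1 is (p_{k-1}, q_{k-1}) = (p_13, q_13); compute convergents through index 13.
Convergents (p_i = a_i*p_{i-1} + p_{i-2}, q_i = a_i*q_{i-1} + q_{i-2} with p_{-2}=0, p_{-1}=1, q_{-2}=1, q_{-1}=0):
  i=0: a_0=28, p_0 = 28*1 + 0 = 28, q_0 = 28*0 + 1 = 1.
  i=1: a_1=1, p_1 = 1*28 + 1 = 29, q_1 = 1*1 + 0 = 1.
  i=2: a_2=2, p_2 = 2*29 + 28 = 86, q_2 = 2*1 + 1 = 3.
  i=3: a_3=1, p_3 = 1*86 + 29 = 115, q_3 = 1*3 + 1 = 4.
  i=4: a_4=1, p_4 = 1*115 + 86 = 201, q_4 = 1*4 + 3 = 7.
  i=5: a_5=1, p_5 = 1*201 + 115 = 316, q_5 = 1*7 + 4 = 11.
  i=6: a_6=1, p_6 = 1*316 + 201 = 517, q_6 = 1*11 + 7 = 18.
  i=7: a_7=4, p_7 = 4*517 + 316 = 2384, q_7 = 4*18 + 11 = 83.
  i=8: a_8=1, p_8 = 1*2384 + 517 = 2901, q_8 = 1*83 + 18 = 101.
  i=9: a_9=1, p_9 = 1*2901 + 2384 = 5285, q_9 = 1*101 + 83 = 184.
  i=10: a_10=1, p_10 = 1*5285 + 2901 = 8186, q_10 = 1*184 + 101 = 285.
  i=11: a_11=1, p_11 = 1*8186 + 5285 = 13471, q_11 = 1*285 + 184 = 469.
  i=12: a_12=2, p_12 = 2*13471 + 8186 = 35128, q_12 = 2*469 + 285 = 1223.
  i=13: a_13=1, p_13 = 1*35128 + 13471 = 48599, q_13 = 1*1223 + 469 = 1692.
Check: 48599^2 - 825*1692^2 = 2361862801 - 2361862800 = 1, so (x, y) = (48599, 1692) solves the equation, and by the theorem it is the least positive solution.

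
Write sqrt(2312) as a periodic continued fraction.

[48; (12, 96)]

Write x_i = (sqrt(2312) + m_i)/d_i with (m_0, d_0) = (0, 1). a_0 = floor(sqrt(2312)) = 48, since 48^2 = 2304 <= 2312 < 2401 = 49^2.
Iterate m_{i+1} = d_i*a_i - m_i, d_{i+1} = (2312 - m_{i+1}^2)/d_i, a_{i+1} = floor((a_0 + m_{i+1})/d_{i+1}):
  m_1 = 1*48 - 0 = 48, d_1 = (2312 - 48^2)/1 = 8/1 = 8, a_1 = floor((48 + 48)/8) = 12.
  m_2 = 8*12 - 48 = 48, d_2 = (2312 - 48^2)/8 = 8/8 = 1, a_2 = floor((48 + 48)/1) = 96.
  m_3 = 1*96 - 48 = 48, d_3 = (2312 - 48^2)/1 = 8/1 = 8: (m_3, d_3) = (m_1, d_1) = (48, 8), so from here the quotients repeat a_1, a_2; the period length is 2.
Hence the expansion of sqrt(2312) is a_0 = 48 followed by the repeating block 12, 96 (period 2).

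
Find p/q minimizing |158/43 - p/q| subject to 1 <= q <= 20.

11/3

Expand x = 158/43 as a continued fraction with the Euclidean algorithm:
  158 = 3*43 + 29, so a_0 = 3.
  43 = 1*29 + 14, so a_1 = 1.
  29 = 2*14 + 1, so a_2 = 2.
  14 = 14*1 + 0, so a_3 = 14.
so x = [3; 1, 2, 14].
Convergents (p_i = a_i*p_{i-1} + p_{i-2}, q_i = a_i*q_{i-1} + q_{i-2} with p_{-2}=0, p_{-1}=1, q_{-2}=1, q_{-1}=0), until the denominator exceeds 20:
  i=0: a_0=3, p_0 = 3*1 + 0 = 3, q_0 = 3*0 + 1 = 1.
  i=1: a_1=1, p_1 = 1*3 + 1 = 4, q_1 = 1*1 + 0 = 1.
  i=2: a_2=2, p_2 = 2*4 + 3 = 11, q_2 = 2*1 + 1 = 3.
  i=3: a_3=14, p_3 = 14*11 + 4 = 158, q_3 = 14*3 + 1 = 43.
q_3 = 43 > 20, so the last convergent with denominator <= 20 is p_2/q_2 = 11/3.
The closest fraction with denominator <= 20 is either p_2/q_2 or the intermediate fraction (k*p_2 + p_1)/(k*q_2 + q_1) with the largest k >= 1 whose denominator stays <= 20; these approach x as k grows, and every other convergent or intermediate fraction in range is farther away.
Largest k: floor((20 - q_1)/q_2) = floor((20 - 1)/3) = 6.
That gives (6*11 + 4)/(6*3 + 1) = 70/19.
Compare the errors: |x - 11/3| = |158*3 - 11*43|/(43*3) = 1/129, and |x - 70/19| = |158*19 - 70*43|/(43*19) = 8/817.
Cross-multiplying, 1*817 = 817 < 1032 = 8*129, so 1/129 is smaller: the convergent 11/3 is closer to x than 70/19.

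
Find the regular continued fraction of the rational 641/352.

[1; 1, 4, 1, 1, 2, 2, 1, 3]

Run the Euclidean algorithm on 641 and 352; the successive quotients are the partial quotients a_0, a_1, ... (each step inverts the fractional part left over by the previous one):
  641 = 1*352 + 289, so a_0 = 1.
  352 = 1*289 + 63, so a_1 = 1.
  289 = 4*63 + 37, so a_2 = 4.
  63 = 1*37 + 26, so a_3 = 1.
  37 = 1*26 + 11, so a_4 = 1.
  26 = 2*11 + 4, so a_5 = 2.
  11 = 2*4 + 3, so a_6 = 2.
  4 = 1*3 + 1, so a_7 = 1.
  3 = 3*1 + 0, so a_8 = 3.
The remainder reaches 0 after 9 divisions, so the expansion has 9 partial quotients, read off in order.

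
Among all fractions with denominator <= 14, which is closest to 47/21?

29/13

Expand x = 47/21 as a continued fraction with the Euclidean algorithm:
  47 = 2*21 + 5, so a_0 = 2.
  21 = 4*5 + 1, so a_1 = 4.
  5 = 5*1 + 0, so a_2 = 5.
so x = [2; 4, 5].
Convergents (p_i = a_i*p_{i-1} + p_{i-2}, q_i = a_i*q_{i-1} + q_{i-2} with p_{-2}=0, p_{-1}=1, q_{-2}=1, q_{-1}=0), until the denominator exceeds 14:
  i=0: a_0=2, p_0 = 2*1 + 0 = 2, q_0 = 2*0 + 1 = 1.
  i=1: a_1=4, p_1 = 4*2 + 1 = 9, q_1 = 4*1 + 0 = 4.
  i=2: a_2=5, p_2 = 5*9 + 2 = 47, q_2 = 5*4 + 1 = 21.
q_2 = 21 > 14, so the last convergent with denominator <= 14 is p_1/q_1 = 9/4.
The closest fraction with denominator <= 14 is either p_1/q_1 or the intermediate fraction (k*p_1 + p_0)/(k*q_1 + q_0) with the largest k >= 1 whose denominator stays <= 14; these approach x as k grows, and every other convergent or intermediate fraction in range is farther away.
Largest k: floor((14 - q_0)/q_1) = floor((14 - 1)/4) = 3.
That gives (3*9 + 2)/(3*4 + 1) = 29/13.
Compare the errors: |x - 9/4| = |47*4 - 9*21|/(21*4) = 1/84, and |x - 29/13| = |47*13 - 29*21|/(21*13) = 2/273.
Cross-multiplying, 2*84 = 168 < 273 = 1*273, so 2/273 is smaller: the intermediate fraction 29/13 is closer to x than 9/4.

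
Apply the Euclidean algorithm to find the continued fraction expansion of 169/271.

[0; 1, 1, 1, 1, 1, 10, 1, 2]

Run the Euclidean algorithm on 169 and 271; the successive quotients are the partial quotients a_0, a_1, ... (each step inverts the fractional part left over by the previous one):
  169 = 0*271 + 169, so a_0 = 0.
  271 = 1*169 + 102, so a_1 = 1.
  169 = 1*102 + 67, so a_2 = 1.
  102 = 1*67 + 35, so a_3 = 1.
  67 = 1*35 + 32, so a_4 = 1.
  35 = 1*32 + 3, so a_5 = 1.
  32 = 10*3 + 2, so a_6 = 10.
  3 = 1*2 + 1, so a_7 = 1.
  2 = 2*1 + 0, so a_8 = 2.
The remainder reaches 0 after 9 divisions, so the expansion has 9 partial quotients, read off in order.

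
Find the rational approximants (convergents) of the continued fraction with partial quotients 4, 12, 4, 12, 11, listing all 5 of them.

4/1, 49/12, 200/49, 2449/600, 27139/6649

Using the convergent recurrence p_i = a_i*p_{i-1} + p_{i-2}, q_i = a_i*q_{i-1} + q_{i-2} with p_{-2}=0, p_{-1}=1, q_{-2}=1, q_{-1}=0:
  i=0: a_0=4, p_0 = 4*1 + 0 = 4, q_0 = 4*0 + 1 = 1.
  i=1: a_1=12, p_1 = 12*4 + 1 = 49, q_1 = 12*1 + 0 = 12.
  i=2: a_2=4, p_2 = 4*49 + 4 = 200, q_2 = 4*12 + 1 = 49.
  i=3: a_3=12, p_3 = 12*200 + 49 = 2449, q_3 = 12*49 + 12 = 600.
  i=4: a_4=11, p_4 = 11*2449 + 200 = 27139, q_4 = 11*600 + 49 = 6649.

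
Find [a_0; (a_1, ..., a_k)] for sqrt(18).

[4; (4, 8)]

Write x_i = (sqrt(18) + m_i)/d_i with (m_0, d_0) = (0, 1). a_0 = floor(sqrt(18)) = 4, since 4^2 = 16 <= 18 < 25 = 5^2.
Iterate m_{i+1} = d_i*a_i - m_i, d_{i+1} = (18 - m_{i+1}^2)/d_i, a_{i+1} = floor((a_0 + m_{i+1})/d_{i+1}):
  m_1 = 1*4 - 0 = 4, d_1 = (18 - 4^2)/1 = 2/1 = 2, a_1 = floor((4 + 4)/2) = 4.
  m_2 = 2*4 - 4 = 4, d_2 = (18 - 4^2)/2 = 2/2 = 1, a_2 = floor((4 + 4)/1) = 8.
  m_3 = 1*8 - 4 = 4, d_3 = (18 - 4^2)/1 = 2/1 = 2: (m_3, d_3) = (m_1, d_1) = (4, 2), so from here the quotients repeat a_1, a_2; the period length is 2.
Hence the expansion of sqrt(18) is a_0 = 4 followed by the repeating block 4, 8 (period 2).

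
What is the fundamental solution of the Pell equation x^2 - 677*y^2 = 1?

First expand sqrt(677) as a continued fraction. With x_i = (sqrt(677) + m_i)/d_i and (m_0, d_0) = (0, 1): a_0 = floor(sqrt(677)) = 26, since 26^2 = 676 <= 677 < 729 = 27^2.
Iterate m_{i+1} = d_i*a_i - m_i, d_{i+1} = (677 - m_{i+1}^2)/d_i, a_{i+1} = floor((a_0 + m_{i+1})/d_{i+1}):
  m_1 = 1*26 - 0 = 26, d_1 = (677 - 26^2)/1 = 1/1 = 1, a_1 = floor((26 + 26)/1) = 52.
  m_2 = 1*52 - 26 = 26, d_2 = (677 - 26^2)/1 = 1/1 = 1: (m_2, d_2) = (m_1, d_1) = (26, 1), so from here the quotient a_1 repeats; the period length is 1.
So sqrt(677) = [26; (52)] with period length k = 1.
k is odd, so (p_{k-1}, q_{k-1}) only solves x^2 - 677y^2 = -1 and the fundamental solution of x^2 - 677y^2 = 1 is (p_{2k-1}, q_{2k-1}) = (p_1, q_1); compute convergents through index 1, running through the period twice.
Convergents (p_i = a_i*p_{i-1} + p_{i-2}, q_i = a_i*q_{i-1} + q_{i-2} with p_{-2}=0, p_{-1}=1, q_{-2}=1, q_{-1}=0):
  i=0: a_0=26, p_0 = 26*1 + 0 = 26, q_0 = 26*0 + 1 = 1.
  i=1: a_1=52, p_1 = 52*26 + 1 = 1353, q_1 = 52*1 + 0 = 52.
Indeed p_0^2 - 677*q_0^2 = 676 - 677 = -1, not +1.
Check: 1353^2 - 677*52^2 = 1830609 - 1830608 = 1, so (x, y) = (1353, 52) solves the equation, and by the theorem it is the least positive solution.

(x, y) = (1353, 52)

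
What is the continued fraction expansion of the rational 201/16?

[12; 1, 1, 3, 2]

Run the Euclidean algorithm on 201 and 16; the successive quotients are the partial quotients a_0, a_1, ... (each step inverts the fractional part left over by the previous one):
  201 = 12*16 + 9, so a_0 = 12.
  16 = 1*9 + 7, so a_1 = 1.
  9 = 1*7 + 2, so a_2 = 1.
  7 = 3*2 + 1, so a_3 = 3.
  2 = 2*1 + 0, so a_4 = 2.
The remainder reaches 0 after 5 divisions, so the expansion has 5 partial quotients, read off in order.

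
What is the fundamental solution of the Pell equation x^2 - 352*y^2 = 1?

(x, y) = (77617, 4137)

First expand sqrt(352) as a continued fraction. With x_i = (sqrt(352) + m_i)/d_i and (m_0, d_0) = (0, 1): a_0 = floor(sqrt(352)) = 18, since 18^2 = 324 <= 352 < 361 = 19^2.
Iterate m_{i+1} = d_i*a_i - m_i, d_{i+1} = (352 - m_{i+1}^2)/d_i, a_{i+1} = floor((a_0 + m_{i+1})/d_{i+1}):
  m_1 = 1*18 - 0 = 18, d_1 = (352 - 18^2)/1 = 28/1 = 28, a_1 = floor((18 + 18)/28) = 1.
  m_2 = 28*1 - 18 = 10, d_2 = (352 - 10^2)/28 = 252/28 = 9, a_2 = floor((18 + 10)/9) = 3.
  m_3 = 9*3 - 10 = 17, d_3 = (352 - 17^2)/9 = 63/9 = 7, a_3 = floor((18 + 17)/7) = 5.
  m_4 = 7*5 - 17 = 18, d_4 = (352 - 18^2)/7 = 28/7 = 4, a_4 = floor((18 + 18)/4) = 9.
  m_5 = 4*9 - 18 = 18, d_5 = (352 - 18^2)/4 = 28/4 = 7, a_5 = floor((18 + 18)/7) = 5.
  m_6 = 7*5 - 18 = 17, d_6 = (352 - 17^2)/7 = 63/7 = 9, a_6 = floor((18 + 17)/9) = 3.
  m_7 = 9*3 - 17 = 10, d_7 = (352 - 10^2)/9 = 252/9 = 28, a_7 = floor((18 + 10)/28) = 1.
  m_8 = 28*1 - 10 = 18, d_8 = (352 - 18^2)/28 = 28/28 = 1, a_8 = floor((18 + 18)/1) = 36.
  m_9 = 1*36 - 18 = 18, d_9 = (352 - 18^2)/1 = 28/1 = 28: (m_9, d_9) = (m_1, d_1) = (18, 28), so from here the quotients repeat a_1, ..., a_8; the period length is 8.
So sqrt(352) = [18; (1, 3, 5, 9, 5, 3, 1, 36)] with period length k = 8.
k is even, so the fundamental solution of x^2 - 352y^2 = 1 is (p_{k-1}, q_{k-1}) = (p_7, q_7); compute convergents through index 7.
Convergents (p_i = a_i*p_{i-1} + p_{i-2}, q_i = a_i*q_{i-1} + q_{i-2} with p_{-2}=0, p_{-1}=1, q_{-2}=1, q_{-1}=0):
  i=0: a_0=18, p_0 = 18*1 + 0 = 18, q_0 = 18*0 + 1 = 1.
  i=1: a_1=1, p_1 = 1*18 + 1 = 19, q_1 = 1*1 + 0 = 1.
  i=2: a_2=3, p_2 = 3*19 + 18 = 75, q_2 = 3*1 + 1 = 4.
  i=3: a_3=5, p_3 = 5*75 + 19 = 394, q_3 = 5*4 + 1 = 21.
  i=4: a_4=9, p_4 = 9*394 + 75 = 3621, q_4 = 9*21 + 4 = 193.
  i=5: a_5=5, p_5 = 5*3621 + 394 = 18499, q_5 = 5*193 + 21 = 986.
  i=6: a_6=3, p_6 = 3*18499 + 3621 = 59118, q_6 = 3*986 + 193 = 3151.
  i=7: a_7=1, p_7 = 1*59118 + 18499 = 77617, q_7 = 1*3151 + 986 = 4137.
Check: 77617^2 - 352*4137^2 = 6024398689 - 6024398688 = 1, so (x, y) = (77617, 4137) solves the equation, and by the theorem it is the least positive solution.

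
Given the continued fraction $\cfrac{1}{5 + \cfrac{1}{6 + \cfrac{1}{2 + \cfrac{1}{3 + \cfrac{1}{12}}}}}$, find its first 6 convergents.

0/1, 1/5, 6/31, 13/67, 45/232, 553/2851

Using the convergent recurrence p_i = a_i*p_{i-1} + p_{i-2}, q_i = a_i*q_{i-1} + q_{i-2} with p_{-2}=0, p_{-1}=1, q_{-2}=1, q_{-1}=0:
  i=0: a_0=0, p_0 = 0*1 + 0 = 0, q_0 = 0*0 + 1 = 1.
  i=1: a_1=5, p_1 = 5*0 + 1 = 1, q_1 = 5*1 + 0 = 5.
  i=2: a_2=6, p_2 = 6*1 + 0 = 6, q_2 = 6*5 + 1 = 31.
  i=3: a_3=2, p_3 = 2*6 + 1 = 13, q_3 = 2*31 + 5 = 67.
  i=4: a_4=3, p_4 = 3*13 + 6 = 45, q_4 = 3*67 + 31 = 232.
  i=5: a_5=12, p_5 = 12*45 + 13 = 553, q_5 = 12*232 + 67 = 2851.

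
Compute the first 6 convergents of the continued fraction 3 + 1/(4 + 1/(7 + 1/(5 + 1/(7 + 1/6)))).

3/1, 13/4, 94/29, 483/149, 3475/1072, 21333/6581

Using the convergent recurrence p_i = a_i*p_{i-1} + p_{i-2}, q_i = a_i*q_{i-1} + q_{i-2} with p_{-2}=0, p_{-1}=1, q_{-2}=1, q_{-1}=0:
  i=0: a_0=3, p_0 = 3*1 + 0 = 3, q_0 = 3*0 + 1 = 1.
  i=1: a_1=4, p_1 = 4*3 + 1 = 13, q_1 = 4*1 + 0 = 4.
  i=2: a_2=7, p_2 = 7*13 + 3 = 94, q_2 = 7*4 + 1 = 29.
  i=3: a_3=5, p_3 = 5*94 + 13 = 483, q_3 = 5*29 + 4 = 149.
  i=4: a_4=7, p_4 = 7*483 + 94 = 3475, q_4 = 7*149 + 29 = 1072.
  i=5: a_5=6, p_5 = 6*3475 + 483 = 21333, q_5 = 6*1072 + 149 = 6581.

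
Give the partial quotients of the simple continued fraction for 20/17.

[1; 5, 1, 2]

Run the Euclidean algorithm on 20 and 17; the successive quotients are the partial quotients a_0, a_1, ... (each step inverts the fractional part left over by the previous one):
  20 = 1*17 + 3, so a_0 = 1.
  17 = 5*3 + 2, so a_1 = 5.
  3 = 1*2 + 1, so a_2 = 1.
  2 = 2*1 + 0, so a_3 = 2.
The remainder reaches 0 after 4 divisions, so the expansion has 4 partial quotients, read off in order.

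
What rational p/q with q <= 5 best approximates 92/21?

22/5

Expand x = 92/21 as a continued fraction with the Euclidean algorithm:
  92 = 4*21 + 8, so a_0 = 4.
  21 = 2*8 + 5, so a_1 = 2.
  8 = 1*5 + 3, so a_2 = 1.
  5 = 1*3 + 2, so a_3 = 1.
  3 = 1*2 + 1, so a_4 = 1.
  2 = 2*1 + 0, so a_5 = 2.
so x = [4; 2, 1, 1, 1, 2].
Convergents (p_i = a_i*p_{i-1} + p_{i-2}, q_i = a_i*q_{i-1} + q_{i-2} with p_{-2}=0, p_{-1}=1, q_{-2}=1, q_{-1}=0), until the denominator exceeds 5:
  i=0: a_0=4, p_0 = 4*1 + 0 = 4, q_0 = 4*0 + 1 = 1.
  i=1: a_1=2, p_1 = 2*4 + 1 = 9, q_1 = 2*1 + 0 = 2.
  i=2: a_2=1, p_2 = 1*9 + 4 = 13, q_2 = 1*2 + 1 = 3.
  i=3: a_3=1, p_3 = 1*13 + 9 = 22, q_3 = 1*3 + 2 = 5.
  i=4: a_4=1, p_4 = 1*22 + 13 = 35, q_4 = 1*5 + 3 = 8.
q_4 = 8 > 5, so the last convergent with denominator <= 5 is p_3/q_3 = 22/5.
The closest fraction with denominator <= 5 is either p_3/q_3 or the intermediate fraction (k*p_3 + p_2)/(k*q_3 + q_2) with the largest k >= 1 whose denominator stays <= 5; these approach x as k grows, and every other convergent or intermediate fraction in range is farther away.
Largest k: floor((5 - q_2)/q_3) = floor((5 - 3)/5) = 0.
Since k = 0, no intermediate fraction beyond p_3/q_3 has denominator <= 5, so the convergent 22/5 is the closest (its error is |92*5 - 22*21|/(21*5) = 2/105).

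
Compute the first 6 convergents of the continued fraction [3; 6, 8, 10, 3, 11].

Using the convergent recurrence p_i = a_i*p_{i-1} + p_{i-2}, q_i = a_i*q_{i-1} + q_{i-2} with p_{-2}=0, p_{-1}=1, q_{-2}=1, q_{-1}=0:
  i=0: a_0=3, p_0 = 3*1 + 0 = 3, q_0 = 3*0 + 1 = 1.
  i=1: a_1=6, p_1 = 6*3 + 1 = 19, q_1 = 6*1 + 0 = 6.
  i=2: a_2=8, p_2 = 8*19 + 3 = 155, q_2 = 8*6 + 1 = 49.
  i=3: a_3=10, p_3 = 10*155 + 19 = 1569, q_3 = 10*49 + 6 = 496.
  i=4: a_4=3, p_4 = 3*1569 + 155 = 4862, q_4 = 3*496 + 49 = 1537.
  i=5: a_5=11, p_5 = 11*4862 + 1569 = 55051, q_5 = 11*1537 + 496 = 17403.

3/1, 19/6, 155/49, 1569/496, 4862/1537, 55051/17403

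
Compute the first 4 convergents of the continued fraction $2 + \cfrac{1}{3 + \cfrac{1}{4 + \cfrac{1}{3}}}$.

2/1, 7/3, 30/13, 97/42

Using the convergent recurrence p_i = a_i*p_{i-1} + p_{i-2}, q_i = a_i*q_{i-1} + q_{i-2} with p_{-2}=0, p_{-1}=1, q_{-2}=1, q_{-1}=0:
  i=0: a_0=2, p_0 = 2*1 + 0 = 2, q_0 = 2*0 + 1 = 1.
  i=1: a_1=3, p_1 = 3*2 + 1 = 7, q_1 = 3*1 + 0 = 3.
  i=2: a_2=4, p_2 = 4*7 + 2 = 30, q_2 = 4*3 + 1 = 13.
  i=3: a_3=3, p_3 = 3*30 + 7 = 97, q_3 = 3*13 + 3 = 42.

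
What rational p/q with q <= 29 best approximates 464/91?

Expand x = 464/91 as a continued fraction with the Euclidean algorithm:
  464 = 5*91 + 9, so a_0 = 5.
  91 = 10*9 + 1, so a_1 = 10.
  9 = 9*1 + 0, so a_2 = 9.
so x = [5; 10, 9].
Convergents (p_i = a_i*p_{i-1} + p_{i-2}, q_i = a_i*q_{i-1} + q_{i-2} with p_{-2}=0, p_{-1}=1, q_{-2}=1, q_{-1}=0), until the denominator exceeds 29:
  i=0: a_0=5, p_0 = 5*1 + 0 = 5, q_0 = 5*0 + 1 = 1.
  i=1: a_1=10, p_1 = 10*5 + 1 = 51, q_1 = 10*1 + 0 = 10.
  i=2: a_2=9, p_2 = 9*51 + 5 = 464, q_2 = 9*10 + 1 = 91.
q_2 = 91 > 29, so the last convergent with denominator <= 29 is p_1/q_1 = 51/10.
The closest fraction with denominator <= 29 is either p_1/q_1 or the intermediate fraction (k*p_1 + p_0)/(k*q_1 + q_0) with the largest k >= 1 whose denominator stays <= 29; these approach x as k grows, and every other convergent or intermediate fraction in range is farther away.
Largest k: floor((29 - q_0)/q_1) = floor((29 - 1)/10) = 2.
That gives (2*51 + 5)/(2*10 + 1) = 107/21.
Compare the errors: |x - 51/10| = |464*10 - 51*91|/(91*10) = 1/910, and |x - 107/21| = |464*21 - 107*91|/(91*21) = 7/1911.
Cross-multiplying, 1*1911 = 1911 < 6370 = 7*910, so 1/910 is smaller: the convergent 51/10 is closer to x than 107/21.

51/10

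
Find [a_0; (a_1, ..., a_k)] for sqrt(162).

[12; (1, 2, 1, 2, 12, 2, 1, 2, 1, 24)]

Write x_i = (sqrt(162) + m_i)/d_i with (m_0, d_0) = (0, 1). a_0 = floor(sqrt(162)) = 12, since 12^2 = 144 <= 162 < 169 = 13^2.
Iterate m_{i+1} = d_i*a_i - m_i, d_{i+1} = (162 - m_{i+1}^2)/d_i, a_{i+1} = floor((a_0 + m_{i+1})/d_{i+1}):
  m_1 = 1*12 - 0 = 12, d_1 = (162 - 12^2)/1 = 18/1 = 18, a_1 = floor((12 + 12)/18) = 1.
  m_2 = 18*1 - 12 = 6, d_2 = (162 - 6^2)/18 = 126/18 = 7, a_2 = floor((12 + 6)/7) = 2.
  m_3 = 7*2 - 6 = 8, d_3 = (162 - 8^2)/7 = 98/7 = 14, a_3 = floor((12 + 8)/14) = 1.
  m_4 = 14*1 - 8 = 6, d_4 = (162 - 6^2)/14 = 126/14 = 9, a_4 = floor((12 + 6)/9) = 2.
  m_5 = 9*2 - 6 = 12, d_5 = (162 - 12^2)/9 = 18/9 = 2, a_5 = floor((12 + 12)/2) = 12.
  m_6 = 2*12 - 12 = 12, d_6 = (162 - 12^2)/2 = 18/2 = 9, a_6 = floor((12 + 12)/9) = 2.
  m_7 = 9*2 - 12 = 6, d_7 = (162 - 6^2)/9 = 126/9 = 14, a_7 = floor((12 + 6)/14) = 1.
  m_8 = 14*1 - 6 = 8, d_8 = (162 - 8^2)/14 = 98/14 = 7, a_8 = floor((12 + 8)/7) = 2.
  m_9 = 7*2 - 8 = 6, d_9 = (162 - 6^2)/7 = 126/7 = 18, a_9 = floor((12 + 6)/18) = 1.
  m_10 = 18*1 - 6 = 12, d_10 = (162 - 12^2)/18 = 18/18 = 1, a_10 = floor((12 + 12)/1) = 24.
  m_11 = 1*24 - 12 = 12, d_11 = (162 - 12^2)/1 = 18/1 = 18: (m_11, d_11) = (m_1, d_1) = (12, 18), so from here the quotients repeat a_1, ..., a_10; the period length is 10.
Hence the expansion of sqrt(162) is a_0 = 12 followed by the repeating block 1, 2, 1, 2, 12, 2, 1, 2, 1, 24 (period 10).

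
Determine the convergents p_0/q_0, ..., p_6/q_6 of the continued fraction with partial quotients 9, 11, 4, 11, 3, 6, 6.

9/1, 100/11, 409/45, 4599/506, 14206/1563, 89835/9884, 553216/60867

Using the convergent recurrence p_i = a_i*p_{i-1} + p_{i-2}, q_i = a_i*q_{i-1} + q_{i-2} with p_{-2}=0, p_{-1}=1, q_{-2}=1, q_{-1}=0:
  i=0: a_0=9, p_0 = 9*1 + 0 = 9, q_0 = 9*0 + 1 = 1.
  i=1: a_1=11, p_1 = 11*9 + 1 = 100, q_1 = 11*1 + 0 = 11.
  i=2: a_2=4, p_2 = 4*100 + 9 = 409, q_2 = 4*11 + 1 = 45.
  i=3: a_3=11, p_3 = 11*409 + 100 = 4599, q_3 = 11*45 + 11 = 506.
  i=4: a_4=3, p_4 = 3*4599 + 409 = 14206, q_4 = 3*506 + 45 = 1563.
  i=5: a_5=6, p_5 = 6*14206 + 4599 = 89835, q_5 = 6*1563 + 506 = 9884.
  i=6: a_6=6, p_6 = 6*89835 + 14206 = 553216, q_6 = 6*9884 + 1563 = 60867.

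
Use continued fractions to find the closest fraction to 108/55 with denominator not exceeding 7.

2/1

Expand x = 108/55 as a continued fraction with the Euclidean algorithm:
  108 = 1*55 + 53, so a_0 = 1.
  55 = 1*53 + 2, so a_1 = 1.
  53 = 26*2 + 1, so a_2 = 26.
  2 = 2*1 + 0, so a_3 = 2.
so x = [1; 1, 26, 2].
Convergents (p_i = a_i*p_{i-1} + p_{i-2}, q_i = a_i*q_{i-1} + q_{i-2} with p_{-2}=0, p_{-1}=1, q_{-2}=1, q_{-1}=0), until the denominator exceeds 7:
  i=0: a_0=1, p_0 = 1*1 + 0 = 1, q_0 = 1*0 + 1 = 1.
  i=1: a_1=1, p_1 = 1*1 + 1 = 2, q_1 = 1*1 + 0 = 1.
  i=2: a_2=26, p_2 = 26*2 + 1 = 53, q_2 = 26*1 + 1 = 27.
q_2 = 27 > 7, so the last convergent with denominator <= 7 is p_1/q_1 = 2/1.
The closest fraction with denominator <= 7 is either p_1/q_1 or the intermediate fraction (k*p_1 + p_0)/(k*q_1 + q_0) with the largest k >= 1 whose denominator stays <= 7; these approach x as k grows, and every other convergent or intermediate fraction in range is farther away.
Largest k: floor((7 - q_0)/q_1) = floor((7 - 1)/1) = 6.
That gives (6*2 + 1)/(6*1 + 1) = 13/7.
Compare the errors: |x - 2/1| = |108*1 - 2*55|/(55*1) = 2/55, and |x - 13/7| = |108*7 - 13*55|/(55*7) = 41/385.
Cross-multiplying, 2*385 = 770 < 2255 = 41*55, so 2/55 is smaller: the convergent 2/1 is closer to x than 13/7.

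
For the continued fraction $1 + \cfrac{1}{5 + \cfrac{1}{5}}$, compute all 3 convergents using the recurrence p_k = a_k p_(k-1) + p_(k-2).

Using the convergent recurrence p_i = a_i*p_{i-1} + p_{i-2}, q_i = a_i*q_{i-1} + q_{i-2} with p_{-2}=0, p_{-1}=1, q_{-2}=1, q_{-1}=0:
  i=0: a_0=1, p_0 = 1*1 + 0 = 1, q_0 = 1*0 + 1 = 1.
  i=1: a_1=5, p_1 = 5*1 + 1 = 6, q_1 = 5*1 + 0 = 5.
  i=2: a_2=5, p_2 = 5*6 + 1 = 31, q_2 = 5*5 + 1 = 26.

1/1, 6/5, 31/26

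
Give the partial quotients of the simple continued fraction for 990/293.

[3; 2, 1, 1, 1, 3, 2, 4]

Run the Euclidean algorithm on 990 and 293; the successive quotients are the partial quotients a_0, a_1, ... (each step inverts the fractional part left over by the previous one):
  990 = 3*293 + 111, so a_0 = 3.
  293 = 2*111 + 71, so a_1 = 2.
  111 = 1*71 + 40, so a_2 = 1.
  71 = 1*40 + 31, so a_3 = 1.
  40 = 1*31 + 9, so a_4 = 1.
  31 = 3*9 + 4, so a_5 = 3.
  9 = 2*4 + 1, so a_6 = 2.
  4 = 4*1 + 0, so a_7 = 4.
The remainder reaches 0 after 8 divisions, so the expansion has 8 partial quotients, read off in order.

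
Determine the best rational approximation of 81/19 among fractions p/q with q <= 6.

Expand x = 81/19 as a continued fraction with the Euclidean algorithm:
  81 = 4*19 + 5, so a_0 = 4.
  19 = 3*5 + 4, so a_1 = 3.
  5 = 1*4 + 1, so a_2 = 1.
  4 = 4*1 + 0, so a_3 = 4.
so x = [4; 3, 1, 4].
Convergents (p_i = a_i*p_{i-1} + p_{i-2}, q_i = a_i*q_{i-1} + q_{i-2} with p_{-2}=0, p_{-1}=1, q_{-2}=1, q_{-1}=0), until the denominator exceeds 6:
  i=0: a_0=4, p_0 = 4*1 + 0 = 4, q_0 = 4*0 + 1 = 1.
  i=1: a_1=3, p_1 = 3*4 + 1 = 13, q_1 = 3*1 + 0 = 3.
  i=2: a_2=1, p_2 = 1*13 + 4 = 17, q_2 = 1*3 + 1 = 4.
  i=3: a_3=4, p_3 = 4*17 + 13 = 81, q_3 = 4*4 + 3 = 19.
q_3 = 19 > 6, so the last convergent with denominator <= 6 is p_2/q_2 = 17/4.
The closest fraction with denominator <= 6 is either p_2/q_2 or the intermediate fraction (k*p_2 + p_1)/(k*q_2 + q_1) with the largest k >= 1 whose denominator stays <= 6; these approach x as k grows, and every other convergent or intermediate fraction in range is farther away.
Largest k: floor((6 - q_1)/q_2) = floor((6 - 3)/4) = 0.
Since k = 0, no intermediate fraction beyond p_2/q_2 has denominator <= 6, so the convergent 17/4 is the closest (its error is |81*4 - 17*19|/(19*4) = 1/76).

17/4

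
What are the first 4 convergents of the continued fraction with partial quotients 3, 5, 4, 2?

Using the convergent recurrence p_i = a_i*p_{i-1} + p_{i-2}, q_i = a_i*q_{i-1} + q_{i-2} with p_{-2}=0, p_{-1}=1, q_{-2}=1, q_{-1}=0:
  i=0: a_0=3, p_0 = 3*1 + 0 = 3, q_0 = 3*0 + 1 = 1.
  i=1: a_1=5, p_1 = 5*3 + 1 = 16, q_1 = 5*1 + 0 = 5.
  i=2: a_2=4, p_2 = 4*16 + 3 = 67, q_2 = 4*5 + 1 = 21.
  i=3: a_3=2, p_3 = 2*67 + 16 = 150, q_3 = 2*21 + 5 = 47.

3/1, 16/5, 67/21, 150/47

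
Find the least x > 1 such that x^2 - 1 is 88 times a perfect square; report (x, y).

(x, y) = (197, 21)

First expand sqrt(88) as a continued fraction. With x_i = (sqrt(88) + m_i)/d_i and (m_0, d_0) = (0, 1): a_0 = floor(sqrt(88)) = 9, since 9^2 = 81 <= 88 < 100 = 10^2.
Iterate m_{i+1} = d_i*a_i - m_i, d_{i+1} = (88 - m_{i+1}^2)/d_i, a_{i+1} = floor((a_0 + m_{i+1})/d_{i+1}):
  m_1 = 1*9 - 0 = 9, d_1 = (88 - 9^2)/1 = 7/1 = 7, a_1 = floor((9 + 9)/7) = 2.
  m_2 = 7*2 - 9 = 5, d_2 = (88 - 5^2)/7 = 63/7 = 9, a_2 = floor((9 + 5)/9) = 1.
  m_3 = 9*1 - 5 = 4, d_3 = (88 - 4^2)/9 = 72/9 = 8, a_3 = floor((9 + 4)/8) = 1.
  m_4 = 8*1 - 4 = 4, d_4 = (88 - 4^2)/8 = 72/8 = 9, a_4 = floor((9 + 4)/9) = 1.
  m_5 = 9*1 - 4 = 5, d_5 = (88 - 5^2)/9 = 63/9 = 7, a_5 = floor((9 + 5)/7) = 2.
  m_6 = 7*2 - 5 = 9, d_6 = (88 - 9^2)/7 = 7/7 = 1, a_6 = floor((9 + 9)/1) = 18.
  m_7 = 1*18 - 9 = 9, d_7 = (88 - 9^2)/1 = 7/1 = 7: (m_7, d_7) = (m_1, d_1) = (9, 7), so from here the quotients repeat a_1, ..., a_6; the period length is 6.
So sqrt(88) = [9; (2, 1, 1, 1, 2, 18)] with period length k = 6.
k is even, so the fundamental solution of x^2 - 88y^2 = 1 is (p_{k-1}, q_{k-1}) = (p_5, q_5); compute convergents through index 5.
Convergents (p_i = a_i*p_{i-1} + p_{i-2}, q_i = a_i*q_{i-1} + q_{i-2} with p_{-2}=0, p_{-1}=1, q_{-2}=1, q_{-1}=0):
  i=0: a_0=9, p_0 = 9*1 + 0 = 9, q_0 = 9*0 + 1 = 1.
  i=1: a_1=2, p_1 = 2*9 + 1 = 19, q_1 = 2*1 + 0 = 2.
  i=2: a_2=1, p_2 = 1*19 + 9 = 28, q_2 = 1*2 + 1 = 3.
  i=3: a_3=1, p_3 = 1*28 + 19 = 47, q_3 = 1*3 + 2 = 5.
  i=4: a_4=1, p_4 = 1*47 + 28 = 75, q_4 = 1*5 + 3 = 8.
  i=5: a_5=2, p_5 = 2*75 + 47 = 197, q_5 = 2*8 + 5 = 21.
Check: 197^2 - 88*21^2 = 38809 - 38808 = 1, so (x, y) = (197, 21) solves the equation, and by the theorem it is the least positive solution.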